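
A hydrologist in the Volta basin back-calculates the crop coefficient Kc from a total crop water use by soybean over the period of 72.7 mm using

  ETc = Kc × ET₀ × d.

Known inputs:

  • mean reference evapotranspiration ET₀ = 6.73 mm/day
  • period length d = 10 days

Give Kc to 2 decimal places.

1.08

ETc = Kc × ET₀ × d  ⇒  Kc = ETc / (ET₀ × d)
Kc = 72.7 / (6.73 × 10) = 72.7 / 67.30 = 1.0802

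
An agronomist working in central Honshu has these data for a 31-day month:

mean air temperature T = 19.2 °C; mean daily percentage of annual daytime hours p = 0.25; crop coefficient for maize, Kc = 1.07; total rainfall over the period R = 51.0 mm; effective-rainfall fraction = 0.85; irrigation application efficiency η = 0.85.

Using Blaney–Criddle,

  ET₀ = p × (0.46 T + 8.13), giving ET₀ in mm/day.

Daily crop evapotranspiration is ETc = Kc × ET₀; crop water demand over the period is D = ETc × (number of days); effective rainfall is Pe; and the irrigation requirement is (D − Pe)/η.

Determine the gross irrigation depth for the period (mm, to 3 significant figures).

ET₀ = 0.25 × (0.46 × 19.2 + 8.13) = 0.25 × 16.962 = 4.2405 mm/d
ETc = Kc × ET₀ = 1.07 × 4.2405 = 4.5373 mm/d
Crop demand D = ETc × 31 d = 4.5373 × 31 = 140.656 mm
Pe = 0.85 × 51.0 = 43.350 mm
D − Pe = 140.656 − 43.350 = 97.306 mm
Gross irrigation = 97.306 / 0.85 = 114.478 mm

114 mm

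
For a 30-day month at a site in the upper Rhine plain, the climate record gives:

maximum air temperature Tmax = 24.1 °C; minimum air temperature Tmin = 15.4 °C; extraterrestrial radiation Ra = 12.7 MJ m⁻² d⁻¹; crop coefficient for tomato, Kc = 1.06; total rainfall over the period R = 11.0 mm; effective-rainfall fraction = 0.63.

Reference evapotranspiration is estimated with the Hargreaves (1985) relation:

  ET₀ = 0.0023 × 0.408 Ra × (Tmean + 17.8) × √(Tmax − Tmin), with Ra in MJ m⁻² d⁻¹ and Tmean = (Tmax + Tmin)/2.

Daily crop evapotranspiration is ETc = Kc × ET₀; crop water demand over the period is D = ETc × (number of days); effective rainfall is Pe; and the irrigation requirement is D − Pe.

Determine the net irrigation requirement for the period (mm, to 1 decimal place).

Tmean = (24.1 + 15.4)/2 = 19.75 °C
0.408 Ra = 0.408 × 12.7 = 5.1816 mm/d equivalent
ET₀ = 0.0023 × 5.1816 × (19.75 + 17.8) × √8.7 = 0.0023 × 5.1816 × 37.55 × 2.9496 = 1.3200 mm/d
ETc = Kc × ET₀ = 1.06 × 1.3200 = 1.3992 mm/d
Crop demand D = ETc × 30 d = 1.3992 × 30 = 41.976 mm
Pe = 0.63 × 11.0 = 6.930 mm
D − Pe = 41.976 − 6.930 = 35.046 mm

35.0 mm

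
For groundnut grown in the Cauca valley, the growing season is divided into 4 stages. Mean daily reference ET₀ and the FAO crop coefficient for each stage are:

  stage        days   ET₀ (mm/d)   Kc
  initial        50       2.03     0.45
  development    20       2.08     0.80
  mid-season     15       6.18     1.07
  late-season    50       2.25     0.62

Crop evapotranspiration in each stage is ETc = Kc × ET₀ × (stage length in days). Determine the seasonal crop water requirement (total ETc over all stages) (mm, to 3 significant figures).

initial: 0.45 × 2.03 × 50 = 45.68 mm
development: 0.80 × 2.08 × 20 = 33.28 mm
mid-season: 1.07 × 6.18 × 15 = 99.19 mm
late-season: 0.62 × 2.25 × 50 = 69.75 mm
Seasonal total = 247.90 mm

248 mm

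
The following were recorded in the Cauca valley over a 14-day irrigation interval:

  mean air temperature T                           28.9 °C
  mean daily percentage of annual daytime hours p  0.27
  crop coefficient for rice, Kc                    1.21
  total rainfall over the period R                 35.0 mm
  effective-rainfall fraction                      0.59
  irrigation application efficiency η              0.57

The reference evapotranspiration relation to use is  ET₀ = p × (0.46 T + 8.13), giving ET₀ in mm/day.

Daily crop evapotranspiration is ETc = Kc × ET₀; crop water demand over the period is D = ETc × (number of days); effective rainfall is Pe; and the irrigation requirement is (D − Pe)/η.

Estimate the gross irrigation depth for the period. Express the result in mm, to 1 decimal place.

135.7 mm

ET₀ = 0.27 × (0.46 × 28.9 + 8.13) = 0.27 × 21.424 = 5.7845 mm/d
ETc = Kc × ET₀ = 1.21 × 5.7845 = 6.9992 mm/d
Crop demand D = ETc × 14 d = 6.9992 × 14 = 97.989 mm
Pe = 0.59 × 35.0 = 20.650 mm
D − Pe = 97.989 − 20.650 = 77.339 mm
Gross irrigation = 77.339 / 0.57 = 135.682 mm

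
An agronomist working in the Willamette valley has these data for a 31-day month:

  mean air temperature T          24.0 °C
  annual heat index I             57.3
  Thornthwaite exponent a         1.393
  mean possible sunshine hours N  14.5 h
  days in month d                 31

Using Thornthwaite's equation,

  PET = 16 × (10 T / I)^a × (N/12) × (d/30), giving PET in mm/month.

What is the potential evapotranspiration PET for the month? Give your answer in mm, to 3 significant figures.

147 mm

10T/I = 10 × 24.0 / 57.3 = 4.1885
(10T/I)^a = 4.1885^1.393 = 7.3541
Uncorrected PET = 16 × 7.3541 = 117.666 mm
Correction = (N/12)(d/30) = (14.5/12)(31/30) = 1.2486
PET = 117.666 × 1.2486 = 146.918 mm/month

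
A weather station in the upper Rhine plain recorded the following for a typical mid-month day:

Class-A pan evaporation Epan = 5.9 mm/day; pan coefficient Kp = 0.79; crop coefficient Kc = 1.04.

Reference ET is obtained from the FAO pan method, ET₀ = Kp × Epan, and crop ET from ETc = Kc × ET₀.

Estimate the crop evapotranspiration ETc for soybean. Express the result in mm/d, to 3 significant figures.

4.85 mm/d

ET₀ = 0.79 × 5.9 = 4.6610 mm/d
ETc = Kc × ET₀ = 1.04 × 4.6610 = 4.8474 mm/d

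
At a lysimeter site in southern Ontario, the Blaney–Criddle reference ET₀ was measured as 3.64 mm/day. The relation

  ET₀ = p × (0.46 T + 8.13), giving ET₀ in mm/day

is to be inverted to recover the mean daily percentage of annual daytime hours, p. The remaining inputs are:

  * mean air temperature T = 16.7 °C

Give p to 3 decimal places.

0.230

p = ET₀ / (0.46 T + 8.13) = 3.64 / (0.46 × 16.7 + 8.13) = 3.64 / 15.812 = 0.2302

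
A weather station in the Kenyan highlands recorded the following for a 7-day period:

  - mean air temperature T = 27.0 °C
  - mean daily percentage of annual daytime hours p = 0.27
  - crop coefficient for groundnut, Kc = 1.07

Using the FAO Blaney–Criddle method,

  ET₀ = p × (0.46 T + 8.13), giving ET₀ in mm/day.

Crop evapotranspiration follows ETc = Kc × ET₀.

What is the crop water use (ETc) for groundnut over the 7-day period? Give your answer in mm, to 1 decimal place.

ET₀ = 0.27 × (0.46 × 27.0 + 8.13) = 0.27 × 20.550 = 5.5485 mm/d
ETc = Kc × ET₀ = 1.07 × 5.5485 = 5.9369 mm/d
Over 7 days: 5.9369 × 7 = 41.558 mm

41.6 mm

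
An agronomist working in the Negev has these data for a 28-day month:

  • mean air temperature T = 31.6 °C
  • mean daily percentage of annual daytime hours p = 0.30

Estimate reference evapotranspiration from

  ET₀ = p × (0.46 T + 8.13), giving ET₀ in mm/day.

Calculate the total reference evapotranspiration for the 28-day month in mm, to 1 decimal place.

190.4 mm

ET₀ = 0.30 × (0.46 × 31.6 + 8.13) = 0.30 × 22.666 = 6.7998 mm/d
Monthly total = 6.7998 × 28 = 190.394 mm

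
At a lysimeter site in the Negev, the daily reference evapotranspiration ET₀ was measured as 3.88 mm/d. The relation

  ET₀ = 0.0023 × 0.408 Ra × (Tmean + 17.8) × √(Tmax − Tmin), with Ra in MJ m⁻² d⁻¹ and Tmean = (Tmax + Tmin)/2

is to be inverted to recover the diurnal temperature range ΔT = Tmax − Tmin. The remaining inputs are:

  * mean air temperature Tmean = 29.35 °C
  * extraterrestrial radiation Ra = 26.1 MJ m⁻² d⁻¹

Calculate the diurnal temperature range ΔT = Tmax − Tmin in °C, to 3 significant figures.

√ΔT = ET₀ / [0.0023 × 0.408 × Ra × (Tmean+17.8)] = 3.88 / (0.0023 × 10.6488 × 47.15) = 3.3599
ΔT = 3.3599² = 11.289 °C

11.3 °C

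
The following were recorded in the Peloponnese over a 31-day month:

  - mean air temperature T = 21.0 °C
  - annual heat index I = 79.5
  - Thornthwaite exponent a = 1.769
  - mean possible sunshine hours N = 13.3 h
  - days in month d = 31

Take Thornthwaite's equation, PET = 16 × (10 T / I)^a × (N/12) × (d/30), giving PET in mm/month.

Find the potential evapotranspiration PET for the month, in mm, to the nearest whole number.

102 mm

10T/I = 10 × 21.0 / 79.5 = 2.6415
(10T/I)^a = 2.6415^1.769 = 5.5751
Uncorrected PET = 16 × 5.5751 = 89.202 mm
Correction = (N/12)(d/30) = (13.3/12)(31/30) = 1.1453
PET = 89.202 × 1.1453 = 102.163 mm/month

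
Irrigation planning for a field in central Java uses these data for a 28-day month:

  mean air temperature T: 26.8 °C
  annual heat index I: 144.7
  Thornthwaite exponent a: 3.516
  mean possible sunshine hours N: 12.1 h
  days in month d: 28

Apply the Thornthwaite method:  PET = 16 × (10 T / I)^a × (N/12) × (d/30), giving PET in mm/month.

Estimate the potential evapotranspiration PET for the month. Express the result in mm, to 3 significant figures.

131 mm

10T/I = 10 × 26.8 / 144.7 = 1.8521
(10T/I)^a = 1.8521^3.516 = 8.7319
Uncorrected PET = 16 × 8.7319 = 139.710 mm
Correction = (N/12)(d/30) = (12.1/12)(28/30) = 0.9411
PET = 139.710 × 0.9411 = 131.481 mm/month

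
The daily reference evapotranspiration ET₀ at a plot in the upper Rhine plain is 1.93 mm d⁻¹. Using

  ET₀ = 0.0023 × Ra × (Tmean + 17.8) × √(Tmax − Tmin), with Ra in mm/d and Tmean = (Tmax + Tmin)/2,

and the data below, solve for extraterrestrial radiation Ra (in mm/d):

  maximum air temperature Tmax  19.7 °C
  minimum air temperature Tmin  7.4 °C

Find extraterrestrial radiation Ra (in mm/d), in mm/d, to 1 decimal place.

7.6 mm/d

Tmean = 13.55 °C; √ΔT = 3.5071
Ra = ET₀ / [0.0023 × (Tmean+17.8) × √ΔT] = 1.93 / (0.0023 × 31.35 × 3.5071) = 7.632 mm/d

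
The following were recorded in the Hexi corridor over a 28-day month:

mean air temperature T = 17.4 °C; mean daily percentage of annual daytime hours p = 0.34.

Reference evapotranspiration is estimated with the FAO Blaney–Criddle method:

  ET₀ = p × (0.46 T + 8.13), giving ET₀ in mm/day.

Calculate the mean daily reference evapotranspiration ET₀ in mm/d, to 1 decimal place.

ET₀ = 0.34 × (0.46 × 17.4 + 8.13) = 0.34 × 16.134 = 5.4856 mm/d

5.5 mm/d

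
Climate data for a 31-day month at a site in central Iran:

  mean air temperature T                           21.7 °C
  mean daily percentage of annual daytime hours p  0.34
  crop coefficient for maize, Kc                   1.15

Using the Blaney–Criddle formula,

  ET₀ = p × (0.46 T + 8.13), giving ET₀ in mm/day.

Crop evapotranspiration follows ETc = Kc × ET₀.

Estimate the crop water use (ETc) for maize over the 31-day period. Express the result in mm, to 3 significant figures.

220 mm

ET₀ = 0.34 × (0.46 × 21.7 + 8.13) = 0.34 × 18.112 = 6.1581 mm/d
ETc = Kc × ET₀ = 1.15 × 6.1581 = 7.0818 mm/d
Over 31 days: 7.0818 × 31 = 219.536 mm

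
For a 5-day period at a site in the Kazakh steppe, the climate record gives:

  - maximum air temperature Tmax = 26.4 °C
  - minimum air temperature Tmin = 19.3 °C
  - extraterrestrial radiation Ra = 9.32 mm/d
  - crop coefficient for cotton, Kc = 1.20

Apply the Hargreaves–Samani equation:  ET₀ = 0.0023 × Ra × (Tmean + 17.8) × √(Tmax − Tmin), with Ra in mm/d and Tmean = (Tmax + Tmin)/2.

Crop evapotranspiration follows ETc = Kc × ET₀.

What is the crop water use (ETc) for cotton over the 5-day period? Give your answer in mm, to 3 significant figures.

Tmean = (26.4 + 19.3)/2 = 22.85 °C
ET₀ = 0.0023 × 9.32 × (22.85 + 17.8) × √7.1 = 0.0023 × 9.32 × 40.65 × 2.6646 = 2.3219 mm/d
ETc = Kc × ET₀ = 1.20 × 2.3219 = 2.7863 mm/d
Over 5 days: 2.7863 × 5 = 13.932 mm

13.9 mm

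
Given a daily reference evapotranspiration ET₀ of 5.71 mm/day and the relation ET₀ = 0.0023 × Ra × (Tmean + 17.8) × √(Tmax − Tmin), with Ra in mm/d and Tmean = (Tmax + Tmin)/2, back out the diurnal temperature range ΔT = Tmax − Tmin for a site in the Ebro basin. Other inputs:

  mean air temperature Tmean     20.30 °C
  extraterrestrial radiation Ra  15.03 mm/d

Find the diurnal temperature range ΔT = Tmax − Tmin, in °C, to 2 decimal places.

√ΔT = ET₀ / [0.0023 × Ra × (Tmean+17.8)] = 5.71 / (0.0023 × 15.03 × 38.10) = 4.3354
ΔT = 4.3354² = 18.796 °C

18.80 °C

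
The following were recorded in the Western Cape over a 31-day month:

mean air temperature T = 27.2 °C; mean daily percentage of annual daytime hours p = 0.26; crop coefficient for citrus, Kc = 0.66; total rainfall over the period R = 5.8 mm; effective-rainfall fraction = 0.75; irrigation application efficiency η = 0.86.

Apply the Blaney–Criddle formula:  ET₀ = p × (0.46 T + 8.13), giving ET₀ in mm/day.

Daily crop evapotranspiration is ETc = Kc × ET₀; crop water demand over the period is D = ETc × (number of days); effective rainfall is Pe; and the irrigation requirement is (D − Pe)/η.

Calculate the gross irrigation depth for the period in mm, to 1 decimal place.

ET₀ = 0.26 × (0.46 × 27.2 + 8.13) = 0.26 × 20.642 = 5.3669 mm/d
ETc = Kc × ET₀ = 0.66 × 5.3669 = 3.5422 mm/d
Crop demand D = ETc × 31 d = 3.5422 × 31 = 109.808 mm
Pe = 0.75 × 5.8 = 4.350 mm
D − Pe = 109.808 − 4.350 = 105.458 mm
Gross irrigation = 105.458 / 0.86 = 122.626 mm

122.6 mm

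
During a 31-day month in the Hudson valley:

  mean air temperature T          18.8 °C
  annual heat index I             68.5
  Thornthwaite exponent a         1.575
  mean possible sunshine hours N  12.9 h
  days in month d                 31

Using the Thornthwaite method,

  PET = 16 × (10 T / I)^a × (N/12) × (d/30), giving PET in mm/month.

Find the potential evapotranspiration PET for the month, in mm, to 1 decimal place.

10T/I = 10 × 18.8 / 68.5 = 2.7445
(10T/I)^a = 2.7445^1.575 = 4.9043
Uncorrected PET = 16 × 4.9043 = 78.469 mm
Correction = (N/12)(d/30) = (12.9/12)(31/30) = 1.1108
PET = 78.469 × 1.1108 = 87.163 mm/month

87.2 mm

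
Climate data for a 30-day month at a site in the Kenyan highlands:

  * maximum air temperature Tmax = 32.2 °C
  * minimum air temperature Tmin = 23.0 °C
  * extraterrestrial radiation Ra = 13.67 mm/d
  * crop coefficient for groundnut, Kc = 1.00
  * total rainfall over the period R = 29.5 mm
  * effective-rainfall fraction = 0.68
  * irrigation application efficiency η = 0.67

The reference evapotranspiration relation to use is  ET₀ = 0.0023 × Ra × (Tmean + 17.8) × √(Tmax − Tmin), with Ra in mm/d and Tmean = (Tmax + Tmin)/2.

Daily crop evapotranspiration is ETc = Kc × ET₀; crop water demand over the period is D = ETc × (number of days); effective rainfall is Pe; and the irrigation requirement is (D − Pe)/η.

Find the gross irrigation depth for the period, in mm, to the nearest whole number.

Tmean = (32.2 + 23.0)/2 = 27.60 °C
ET₀ = 0.0023 × 13.67 × (27.60 + 17.8) × √9.2 = 0.0023 × 13.67 × 45.40 × 3.0332 = 4.3297 mm/d
ETc = Kc × ET₀ = 1.00 × 4.3297 = 4.3297 mm/d
Crop demand D = ETc × 30 d = 4.3297 × 30 = 129.891 mm
Pe = 0.68 × 29.5 = 20.060 mm
D − Pe = 129.891 − 20.060 = 109.831 mm
Gross irrigation = 109.831 / 0.67 = 163.927 mm

164 mm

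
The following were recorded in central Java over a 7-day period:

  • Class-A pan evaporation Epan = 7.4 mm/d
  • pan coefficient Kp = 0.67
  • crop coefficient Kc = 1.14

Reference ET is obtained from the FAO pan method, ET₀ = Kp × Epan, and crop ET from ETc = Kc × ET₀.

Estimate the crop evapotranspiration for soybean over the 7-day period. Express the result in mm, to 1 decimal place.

39.6 mm

ET₀ = 0.67 × 7.4 = 4.9580 mm/d
ETc = Kc × ET₀ = 1.14 × 4.9580 = 5.6521 mm/d
Over 7 days: 5.6521 × 7 = 39.565 mm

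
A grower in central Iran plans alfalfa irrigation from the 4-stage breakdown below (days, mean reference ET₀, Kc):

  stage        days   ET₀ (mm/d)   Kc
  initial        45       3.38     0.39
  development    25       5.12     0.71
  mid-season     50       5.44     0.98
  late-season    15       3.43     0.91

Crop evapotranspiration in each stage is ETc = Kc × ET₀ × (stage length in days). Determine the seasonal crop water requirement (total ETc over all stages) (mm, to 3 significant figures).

464 mm

initial: 0.39 × 3.38 × 45 = 59.32 mm
development: 0.71 × 5.12 × 25 = 90.88 mm
mid-season: 0.98 × 5.44 × 50 = 266.56 mm
late-season: 0.91 × 3.43 × 15 = 46.82 mm
Seasonal total = 463.58 mm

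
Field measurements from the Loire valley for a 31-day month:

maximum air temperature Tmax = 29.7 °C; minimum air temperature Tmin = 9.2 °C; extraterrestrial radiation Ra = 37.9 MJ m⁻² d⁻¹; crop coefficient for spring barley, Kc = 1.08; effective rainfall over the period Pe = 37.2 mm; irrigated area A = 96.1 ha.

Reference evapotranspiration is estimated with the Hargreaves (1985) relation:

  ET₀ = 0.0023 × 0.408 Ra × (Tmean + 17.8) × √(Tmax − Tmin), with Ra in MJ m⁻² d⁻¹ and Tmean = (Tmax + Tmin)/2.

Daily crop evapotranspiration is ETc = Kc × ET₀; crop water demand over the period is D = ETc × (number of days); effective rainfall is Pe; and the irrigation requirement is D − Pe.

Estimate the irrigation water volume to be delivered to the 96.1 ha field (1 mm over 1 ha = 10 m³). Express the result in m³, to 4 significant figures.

157200 m³

Tmean = (29.7 + 9.2)/2 = 19.45 °C
0.408 Ra = 0.408 × 37.9 = 15.4632 mm/d equivalent
ET₀ = 0.0023 × 15.4632 × (19.45 + 17.8) × √20.5 = 0.0023 × 15.4632 × 37.25 × 4.5277 = 5.9983 mm/d
ETc = Kc × ET₀ = 1.08 × 5.9983 = 6.4782 mm/d
Crop demand D = ETc × 31 d = 6.4782 × 31 = 200.824 mm
D − Pe = 200.824 − 37.2 = 163.624 mm
Volume = 163.624 mm × 96.1 ha × 10 = 157242.7 m³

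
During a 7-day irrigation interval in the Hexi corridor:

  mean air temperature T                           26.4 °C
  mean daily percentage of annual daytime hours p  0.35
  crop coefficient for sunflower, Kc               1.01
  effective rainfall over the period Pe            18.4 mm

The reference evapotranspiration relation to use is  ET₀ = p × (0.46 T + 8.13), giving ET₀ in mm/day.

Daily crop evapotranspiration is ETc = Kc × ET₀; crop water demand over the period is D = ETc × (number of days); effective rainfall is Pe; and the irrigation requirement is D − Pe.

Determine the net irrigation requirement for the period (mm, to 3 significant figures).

31.8 mm

ET₀ = 0.35 × (0.46 × 26.4 + 8.13) = 0.35 × 20.274 = 7.0959 mm/d
ETc = Kc × ET₀ = 1.01 × 7.0959 = 7.1669 mm/d
Crop demand D = ETc × 7 d = 7.1669 × 7 = 50.168 mm
D − Pe = 50.168 − 18.4 = 31.768 mm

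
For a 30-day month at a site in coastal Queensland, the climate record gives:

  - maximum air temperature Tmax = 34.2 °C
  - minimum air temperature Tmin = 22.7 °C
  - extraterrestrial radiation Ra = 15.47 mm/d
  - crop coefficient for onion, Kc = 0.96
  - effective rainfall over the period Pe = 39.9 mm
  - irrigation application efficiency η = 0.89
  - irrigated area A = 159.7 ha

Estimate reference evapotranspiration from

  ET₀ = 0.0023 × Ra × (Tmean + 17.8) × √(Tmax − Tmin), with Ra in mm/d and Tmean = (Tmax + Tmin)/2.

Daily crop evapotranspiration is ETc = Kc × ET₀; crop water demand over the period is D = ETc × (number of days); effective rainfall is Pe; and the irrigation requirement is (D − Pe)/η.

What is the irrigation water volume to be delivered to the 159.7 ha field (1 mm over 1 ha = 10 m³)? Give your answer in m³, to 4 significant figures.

Tmean = (34.2 + 22.7)/2 = 28.45 °C
ET₀ = 0.0023 × 15.47 × (28.45 + 17.8) × √11.5 = 0.0023 × 15.47 × 46.25 × 3.3912 = 5.5806 mm/d
ETc = Kc × ET₀ = 0.96 × 5.5806 = 5.3574 mm/d
Crop demand D = ETc × 30 d = 5.3574 × 30 = 160.722 mm
D − Pe = 160.722 − 39.9 = 120.822 mm
Gross irrigation = 120.822 / 0.89 = 135.755 mm
Volume = 135.755 mm × 159.7 ha × 10 = 216800.7 m³

216800 m³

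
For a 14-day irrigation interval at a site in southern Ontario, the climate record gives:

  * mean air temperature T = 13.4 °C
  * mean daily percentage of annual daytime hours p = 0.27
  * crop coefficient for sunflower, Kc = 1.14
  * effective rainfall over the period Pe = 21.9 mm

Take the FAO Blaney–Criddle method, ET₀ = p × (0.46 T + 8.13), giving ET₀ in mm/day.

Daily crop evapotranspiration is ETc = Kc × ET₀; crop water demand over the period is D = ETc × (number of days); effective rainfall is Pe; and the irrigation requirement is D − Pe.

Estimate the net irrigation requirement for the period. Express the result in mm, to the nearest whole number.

ET₀ = 0.27 × (0.46 × 13.4 + 8.13) = 0.27 × 14.294 = 3.8594 mm/d
ETc = Kc × ET₀ = 1.14 × 3.8594 = 4.3997 mm/d
Crop demand D = ETc × 14 d = 4.3997 × 14 = 61.596 mm
D − Pe = 61.596 − 21.9 = 39.696 mm

40 mm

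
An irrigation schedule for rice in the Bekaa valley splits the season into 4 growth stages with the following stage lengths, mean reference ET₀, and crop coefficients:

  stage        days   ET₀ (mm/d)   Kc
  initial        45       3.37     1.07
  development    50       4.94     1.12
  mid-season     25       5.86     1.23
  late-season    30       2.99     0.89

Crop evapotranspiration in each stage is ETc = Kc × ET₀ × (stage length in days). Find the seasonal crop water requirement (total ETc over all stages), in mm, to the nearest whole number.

initial: 1.07 × 3.37 × 45 = 162.27 mm
development: 1.12 × 4.94 × 50 = 276.64 mm
mid-season: 1.23 × 5.86 × 25 = 180.20 mm
late-season: 0.89 × 2.99 × 30 = 79.83 mm
Seasonal total = 698.94 mm

699 mm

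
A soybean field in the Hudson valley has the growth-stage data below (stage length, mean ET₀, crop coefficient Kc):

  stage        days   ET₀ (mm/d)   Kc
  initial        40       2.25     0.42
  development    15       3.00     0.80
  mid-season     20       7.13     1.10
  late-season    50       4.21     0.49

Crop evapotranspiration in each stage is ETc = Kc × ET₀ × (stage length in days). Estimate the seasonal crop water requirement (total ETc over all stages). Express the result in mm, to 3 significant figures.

initial: 0.42 × 2.25 × 40 = 37.80 mm
development: 0.80 × 3.00 × 15 = 36.00 mm
mid-season: 1.10 × 7.13 × 20 = 156.86 mm
late-season: 0.49 × 4.21 × 50 = 103.15 mm
Seasonal total = 333.81 mm

334 mm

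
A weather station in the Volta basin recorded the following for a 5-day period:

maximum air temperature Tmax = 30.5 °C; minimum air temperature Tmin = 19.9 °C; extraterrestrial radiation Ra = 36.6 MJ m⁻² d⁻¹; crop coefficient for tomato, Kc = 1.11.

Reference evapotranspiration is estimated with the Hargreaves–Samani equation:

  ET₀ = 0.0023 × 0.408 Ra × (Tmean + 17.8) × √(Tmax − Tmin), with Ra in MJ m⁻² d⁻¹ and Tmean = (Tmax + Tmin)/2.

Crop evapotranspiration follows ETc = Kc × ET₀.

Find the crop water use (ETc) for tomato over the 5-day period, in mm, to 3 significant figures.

Tmean = (30.5 + 19.9)/2 = 25.20 °C
0.408 Ra = 0.408 × 36.6 = 14.9328 mm/d equivalent
ET₀ = 0.0023 × 14.9328 × (25.20 + 17.8) × √10.6 = 0.0023 × 14.9328 × 43.00 × 3.2558 = 4.8083 mm/d
ETc = Kc × ET₀ = 1.11 × 4.8083 = 5.3372 mm/d
Over 5 days: 5.3372 × 5 = 26.686 mm

26.7 mm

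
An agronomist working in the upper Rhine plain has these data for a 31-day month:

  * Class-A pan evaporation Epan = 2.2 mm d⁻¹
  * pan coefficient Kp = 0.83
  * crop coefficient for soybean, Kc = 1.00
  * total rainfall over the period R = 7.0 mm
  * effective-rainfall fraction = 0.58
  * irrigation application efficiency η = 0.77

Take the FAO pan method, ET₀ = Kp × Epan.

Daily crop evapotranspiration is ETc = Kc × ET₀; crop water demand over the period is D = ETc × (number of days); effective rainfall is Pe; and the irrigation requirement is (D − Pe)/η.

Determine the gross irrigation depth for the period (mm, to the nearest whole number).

68 mm

ET₀ = 0.83 × 2.2 = 1.8260 mm/d
ETc = Kc × ET₀ = 1.00 × 1.8260 = 1.8260 mm/d
Crop demand D = ETc × 31 d = 1.8260 × 31 = 56.606 mm
Pe = 0.58 × 7.0 = 4.060 mm
D − Pe = 56.606 − 4.060 = 52.546 mm
Gross irrigation = 52.546 / 0.77 = 68.242 mm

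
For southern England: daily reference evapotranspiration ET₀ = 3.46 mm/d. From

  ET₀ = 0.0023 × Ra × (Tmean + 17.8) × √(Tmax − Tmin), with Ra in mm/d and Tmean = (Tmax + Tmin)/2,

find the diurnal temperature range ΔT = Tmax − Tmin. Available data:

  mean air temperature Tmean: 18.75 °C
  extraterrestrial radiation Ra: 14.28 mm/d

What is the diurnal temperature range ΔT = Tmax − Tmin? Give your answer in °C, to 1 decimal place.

√ΔT = ET₀ / [0.0023 × Ra × (Tmean+17.8)] = 3.46 / (0.0023 × 14.28 × 36.55) = 2.8823
ΔT = 2.8823² = 8.308 °C

8.3 °C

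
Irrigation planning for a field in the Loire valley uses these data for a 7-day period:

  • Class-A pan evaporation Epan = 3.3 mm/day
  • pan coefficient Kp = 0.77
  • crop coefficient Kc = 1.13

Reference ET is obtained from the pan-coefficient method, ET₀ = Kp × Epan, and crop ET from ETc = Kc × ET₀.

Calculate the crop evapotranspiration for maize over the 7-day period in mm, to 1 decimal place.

ET₀ = 0.77 × 3.3 = 2.5410 mm/d
ETc = Kc × ET₀ = 1.13 × 2.5410 = 2.8713 mm/d
Over 7 days: 2.8713 × 7 = 20.099 mm

20.1 mm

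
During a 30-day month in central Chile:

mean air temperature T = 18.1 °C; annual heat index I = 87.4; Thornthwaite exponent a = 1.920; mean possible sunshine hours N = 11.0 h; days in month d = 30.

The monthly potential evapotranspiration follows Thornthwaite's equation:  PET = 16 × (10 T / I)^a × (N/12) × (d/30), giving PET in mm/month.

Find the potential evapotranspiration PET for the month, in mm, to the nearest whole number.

10T/I = 10 × 18.1 / 87.4 = 2.0709
(10T/I)^a = 2.0709^1.920 = 4.0460
Uncorrected PET = 16 × 4.0460 = 64.736 mm
Correction = (N/12)(d/30) = (11.0/12)(30/30) = 0.9167
PET = 64.736 × 0.9167 = 59.343 mm/month

59 mm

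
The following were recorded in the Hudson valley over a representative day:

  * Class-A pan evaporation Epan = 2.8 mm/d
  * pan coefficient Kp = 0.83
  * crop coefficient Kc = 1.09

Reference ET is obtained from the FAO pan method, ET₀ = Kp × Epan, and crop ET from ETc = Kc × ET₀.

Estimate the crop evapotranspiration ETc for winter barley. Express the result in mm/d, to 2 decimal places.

ET₀ = 0.83 × 2.8 = 2.3240 mm/d
ETc = Kc × ET₀ = 1.09 × 2.3240 = 2.5332 mm/d

2.53 mm/d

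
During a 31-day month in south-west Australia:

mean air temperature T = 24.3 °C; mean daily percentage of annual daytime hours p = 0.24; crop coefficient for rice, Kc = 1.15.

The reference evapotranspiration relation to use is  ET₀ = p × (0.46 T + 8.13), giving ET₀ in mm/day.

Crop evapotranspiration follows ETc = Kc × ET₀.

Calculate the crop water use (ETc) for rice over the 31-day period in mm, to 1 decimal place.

165.2 mm

ET₀ = 0.24 × (0.46 × 24.3 + 8.13) = 0.24 × 19.308 = 4.6339 mm/d
ETc = Kc × ET₀ = 1.15 × 4.6339 = 5.3290 mm/d
Over 31 days: 5.3290 × 31 = 165.199 mm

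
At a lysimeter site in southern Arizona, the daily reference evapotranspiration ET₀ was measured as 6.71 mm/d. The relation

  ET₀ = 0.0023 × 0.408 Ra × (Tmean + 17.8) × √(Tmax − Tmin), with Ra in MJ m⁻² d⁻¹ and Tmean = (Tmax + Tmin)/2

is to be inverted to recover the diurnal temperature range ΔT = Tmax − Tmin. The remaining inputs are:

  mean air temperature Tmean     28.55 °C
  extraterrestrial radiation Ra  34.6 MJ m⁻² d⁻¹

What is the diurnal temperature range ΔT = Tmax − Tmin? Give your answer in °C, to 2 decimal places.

√ΔT = ET₀ / [0.0023 × 0.408 × Ra × (Tmean+17.8)] = 6.71 / (0.0023 × 14.1168 × 46.35) = 4.4587
ΔT = 4.4587² = 19.880 °C

19.88 °C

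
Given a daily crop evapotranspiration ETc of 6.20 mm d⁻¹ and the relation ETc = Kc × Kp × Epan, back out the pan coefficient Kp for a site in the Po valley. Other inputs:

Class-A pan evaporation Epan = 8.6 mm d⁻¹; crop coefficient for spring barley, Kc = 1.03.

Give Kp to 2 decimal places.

ETc = Kc × Kp × Epan  ⇒  Kp = ETc / (Kc × Epan)
Kp = 6.20 / (1.03 × 8.6) = 6.20 / 8.858 = 0.6999

0.70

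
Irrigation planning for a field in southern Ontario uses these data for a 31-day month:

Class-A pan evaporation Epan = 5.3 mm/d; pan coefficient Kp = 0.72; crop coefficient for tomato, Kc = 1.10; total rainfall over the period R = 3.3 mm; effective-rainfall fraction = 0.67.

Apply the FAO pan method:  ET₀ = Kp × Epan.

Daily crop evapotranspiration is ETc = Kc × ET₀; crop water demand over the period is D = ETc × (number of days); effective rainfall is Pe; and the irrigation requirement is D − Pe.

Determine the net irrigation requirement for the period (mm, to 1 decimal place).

127.9 mm

ET₀ = 0.72 × 5.3 = 3.8160 mm/d
ETc = Kc × ET₀ = 1.10 × 3.8160 = 4.1976 mm/d
Crop demand D = ETc × 31 d = 4.1976 × 31 = 130.126 mm
Pe = 0.67 × 3.3 = 2.211 mm
D − Pe = 130.126 − 2.211 = 127.915 mm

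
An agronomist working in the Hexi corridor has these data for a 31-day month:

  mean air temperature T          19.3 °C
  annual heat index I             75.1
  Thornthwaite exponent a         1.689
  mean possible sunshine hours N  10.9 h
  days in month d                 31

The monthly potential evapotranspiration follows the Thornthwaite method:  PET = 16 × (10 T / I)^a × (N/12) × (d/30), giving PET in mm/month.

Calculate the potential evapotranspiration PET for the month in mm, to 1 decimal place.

74.0 mm

10T/I = 10 × 19.3 / 75.1 = 2.5699
(10T/I)^a = 2.5699^1.689 = 4.9243
Uncorrected PET = 16 × 4.9243 = 78.789 mm
Correction = (N/12)(d/30) = (10.9/12)(31/30) = 0.9386
PET = 78.789 × 0.9386 = 73.951 mm/month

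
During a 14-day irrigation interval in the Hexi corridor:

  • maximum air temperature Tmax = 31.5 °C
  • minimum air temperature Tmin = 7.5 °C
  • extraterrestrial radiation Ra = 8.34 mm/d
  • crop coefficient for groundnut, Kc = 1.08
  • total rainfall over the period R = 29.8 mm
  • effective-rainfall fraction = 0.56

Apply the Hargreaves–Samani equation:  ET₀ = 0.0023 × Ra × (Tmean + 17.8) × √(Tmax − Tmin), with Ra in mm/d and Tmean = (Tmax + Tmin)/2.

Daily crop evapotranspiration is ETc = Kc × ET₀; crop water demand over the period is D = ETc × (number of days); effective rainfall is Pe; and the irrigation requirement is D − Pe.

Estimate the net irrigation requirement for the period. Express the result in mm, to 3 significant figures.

36.3 mm

Tmean = (31.5 + 7.5)/2 = 19.50 °C
ET₀ = 0.0023 × 8.34 × (19.50 + 17.8) × √24.0 = 0.0023 × 8.34 × 37.30 × 4.8990 = 3.5052 mm/d
ETc = Kc × ET₀ = 1.08 × 3.5052 = 3.7856 mm/d
Crop demand D = ETc × 14 d = 3.7856 × 14 = 52.998 mm
Pe = 0.56 × 29.8 = 16.688 mm
D − Pe = 52.998 − 16.688 = 36.310 mm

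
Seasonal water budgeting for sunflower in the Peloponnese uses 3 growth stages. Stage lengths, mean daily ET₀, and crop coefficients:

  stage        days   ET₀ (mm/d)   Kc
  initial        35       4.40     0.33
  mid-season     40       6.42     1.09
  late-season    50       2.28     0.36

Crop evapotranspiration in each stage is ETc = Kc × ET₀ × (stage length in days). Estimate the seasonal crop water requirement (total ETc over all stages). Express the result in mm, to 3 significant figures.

initial: 0.33 × 4.40 × 35 = 50.82 mm
mid-season: 1.09 × 6.42 × 40 = 279.91 mm
late-season: 0.36 × 2.28 × 50 = 41.04 mm
Seasonal total = 371.77 mm

372 mm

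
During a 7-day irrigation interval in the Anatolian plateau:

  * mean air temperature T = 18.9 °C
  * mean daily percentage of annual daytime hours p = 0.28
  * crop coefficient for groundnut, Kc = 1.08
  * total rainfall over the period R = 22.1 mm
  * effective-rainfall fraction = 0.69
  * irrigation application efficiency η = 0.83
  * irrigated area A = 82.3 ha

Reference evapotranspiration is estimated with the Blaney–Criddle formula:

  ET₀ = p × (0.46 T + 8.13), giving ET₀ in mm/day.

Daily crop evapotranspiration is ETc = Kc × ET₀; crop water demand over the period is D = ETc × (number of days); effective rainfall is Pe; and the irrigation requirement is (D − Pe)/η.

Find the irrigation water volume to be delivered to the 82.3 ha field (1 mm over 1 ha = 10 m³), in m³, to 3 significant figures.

ET₀ = 0.28 × (0.46 × 18.9 + 8.13) = 0.28 × 16.824 = 4.7107 mm/d
ETc = Kc × ET₀ = 1.08 × 4.7107 = 5.0876 mm/d
Crop demand D = ETc × 7 d = 5.0876 × 7 = 35.613 mm
Pe = 0.69 × 22.1 = 15.249 mm
D − Pe = 35.613 − 15.249 = 20.364 mm
Gross irrigation = 20.364 / 0.83 = 24.535 mm
Volume = 24.535 mm × 82.3 ha × 10 = 20192.3 m³

20200 m³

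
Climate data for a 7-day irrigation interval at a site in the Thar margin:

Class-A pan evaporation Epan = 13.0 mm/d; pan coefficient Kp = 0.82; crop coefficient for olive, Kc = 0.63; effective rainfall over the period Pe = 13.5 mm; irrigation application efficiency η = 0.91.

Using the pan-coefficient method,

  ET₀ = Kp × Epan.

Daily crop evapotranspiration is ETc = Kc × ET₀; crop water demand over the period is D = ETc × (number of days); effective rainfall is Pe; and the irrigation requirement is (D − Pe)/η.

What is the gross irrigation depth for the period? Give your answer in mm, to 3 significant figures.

36.8 mm

ET₀ = 0.82 × 13.0 = 10.6600 mm/d
ETc = Kc × ET₀ = 0.63 × 10.6600 = 6.7158 mm/d
Crop demand D = ETc × 7 d = 6.7158 × 7 = 47.011 mm
D − Pe = 47.011 − 13.5 = 33.511 mm
Gross irrigation = 33.511 / 0.91 = 36.825 mm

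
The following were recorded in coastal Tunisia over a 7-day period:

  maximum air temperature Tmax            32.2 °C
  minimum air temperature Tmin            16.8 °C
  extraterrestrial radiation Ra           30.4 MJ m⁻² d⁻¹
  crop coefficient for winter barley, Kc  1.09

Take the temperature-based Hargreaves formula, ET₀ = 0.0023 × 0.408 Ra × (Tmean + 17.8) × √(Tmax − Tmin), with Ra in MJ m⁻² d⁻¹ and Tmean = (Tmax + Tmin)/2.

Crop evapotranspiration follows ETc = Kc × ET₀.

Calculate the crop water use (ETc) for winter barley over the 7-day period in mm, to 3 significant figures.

36.1 mm

Tmean = (32.2 + 16.8)/2 = 24.50 °C
0.408 Ra = 0.408 × 30.4 = 12.4032 mm/d equivalent
ET₀ = 0.0023 × 12.4032 × (24.50 + 17.8) × √15.4 = 0.0023 × 12.4032 × 42.30 × 3.9243 = 4.7355 mm/d
ETc = Kc × ET₀ = 1.09 × 4.7355 = 5.1617 mm/d
Over 7 days: 5.1617 × 7 = 36.132 mm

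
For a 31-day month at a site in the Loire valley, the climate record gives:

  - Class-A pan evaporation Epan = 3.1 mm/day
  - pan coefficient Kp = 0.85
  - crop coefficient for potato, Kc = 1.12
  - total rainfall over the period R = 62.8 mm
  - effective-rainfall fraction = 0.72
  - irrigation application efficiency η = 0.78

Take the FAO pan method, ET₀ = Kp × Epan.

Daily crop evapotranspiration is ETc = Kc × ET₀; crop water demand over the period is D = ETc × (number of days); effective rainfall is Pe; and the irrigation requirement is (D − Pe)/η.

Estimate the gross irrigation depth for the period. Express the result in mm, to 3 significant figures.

ET₀ = 0.85 × 3.1 = 2.6350 mm/d
ETc = Kc × ET₀ = 1.12 × 2.6350 = 2.9512 mm/d
Crop demand D = ETc × 31 d = 2.9512 × 31 = 91.487 mm
Pe = 0.72 × 62.8 = 45.216 mm
D − Pe = 91.487 − 45.216 = 46.271 mm
Gross irrigation = 46.271 / 0.78 = 59.322 mm

59.3 mm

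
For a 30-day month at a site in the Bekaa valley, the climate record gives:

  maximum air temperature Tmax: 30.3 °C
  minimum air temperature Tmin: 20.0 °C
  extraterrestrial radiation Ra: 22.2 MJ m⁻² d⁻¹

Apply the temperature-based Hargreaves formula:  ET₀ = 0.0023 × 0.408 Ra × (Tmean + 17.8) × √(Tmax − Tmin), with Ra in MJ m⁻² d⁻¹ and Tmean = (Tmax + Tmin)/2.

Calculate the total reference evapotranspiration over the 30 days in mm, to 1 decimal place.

86.1 mm

Tmean = (30.3 + 20.0)/2 = 25.15 °C
0.408 Ra = 0.408 × 22.2 = 9.0576 mm/d equivalent
ET₀ = 0.0023 × 9.0576 × (25.15 + 17.8) × √10.3 = 0.0023 × 9.0576 × 42.95 × 3.2094 = 2.8716 mm/d
Over 30 days: 2.8716 × 30 = 86.148 mm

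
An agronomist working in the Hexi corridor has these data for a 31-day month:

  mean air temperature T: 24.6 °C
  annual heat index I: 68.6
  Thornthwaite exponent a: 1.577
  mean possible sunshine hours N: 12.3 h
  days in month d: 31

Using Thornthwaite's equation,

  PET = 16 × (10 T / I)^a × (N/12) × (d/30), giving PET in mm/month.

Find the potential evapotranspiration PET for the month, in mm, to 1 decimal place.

127.0 mm

10T/I = 10 × 24.6 / 68.6 = 3.5860
(10T/I)^a = 3.5860^1.577 = 7.4924
Uncorrected PET = 16 × 7.4924 = 119.878 mm
Correction = (N/12)(d/30) = (12.3/12)(31/30) = 1.0592
PET = 119.878 × 1.0592 = 126.975 mm/month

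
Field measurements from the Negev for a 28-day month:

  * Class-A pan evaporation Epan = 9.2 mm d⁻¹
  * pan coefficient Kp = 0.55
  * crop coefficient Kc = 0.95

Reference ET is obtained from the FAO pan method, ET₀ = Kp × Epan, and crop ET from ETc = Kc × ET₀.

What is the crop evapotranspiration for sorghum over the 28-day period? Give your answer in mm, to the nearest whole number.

ET₀ = 0.55 × 9.2 = 5.0600 mm/d
ETc = Kc × ET₀ = 0.95 × 5.0600 = 4.8070 mm/d
Over 28 days: 4.8070 × 28 = 134.596 mm

135 mm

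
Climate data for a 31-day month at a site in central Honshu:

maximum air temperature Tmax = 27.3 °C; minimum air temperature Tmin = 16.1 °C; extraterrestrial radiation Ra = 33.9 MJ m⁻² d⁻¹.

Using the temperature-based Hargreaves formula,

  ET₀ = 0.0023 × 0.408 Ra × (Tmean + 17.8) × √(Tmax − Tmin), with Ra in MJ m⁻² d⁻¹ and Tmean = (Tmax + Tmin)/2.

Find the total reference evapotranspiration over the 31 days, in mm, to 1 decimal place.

130.4 mm

Tmean = (27.3 + 16.1)/2 = 21.70 °C
0.408 Ra = 0.408 × 33.9 = 13.8312 mm/d equivalent
ET₀ = 0.0023 × 13.8312 × (21.70 + 17.8) × √11.2 = 0.0023 × 13.8312 × 39.50 × 3.3466 = 4.2052 mm/d
Over 31 days: 4.2052 × 31 = 130.361 mm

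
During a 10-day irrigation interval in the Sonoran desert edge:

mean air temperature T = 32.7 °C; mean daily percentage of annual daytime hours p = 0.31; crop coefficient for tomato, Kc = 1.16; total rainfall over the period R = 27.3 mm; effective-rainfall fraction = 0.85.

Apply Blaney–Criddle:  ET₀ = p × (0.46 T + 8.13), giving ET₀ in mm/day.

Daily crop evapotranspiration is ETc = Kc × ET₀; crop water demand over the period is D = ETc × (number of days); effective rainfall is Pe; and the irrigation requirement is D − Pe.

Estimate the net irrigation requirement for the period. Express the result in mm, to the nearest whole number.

60 mm

ET₀ = 0.31 × (0.46 × 32.7 + 8.13) = 0.31 × 23.172 = 7.1833 mm/d
ETc = Kc × ET₀ = 1.16 × 7.1833 = 8.3326 mm/d
Crop demand D = ETc × 10 d = 8.3326 × 10 = 83.326 mm
Pe = 0.85 × 27.3 = 23.205 mm
D − Pe = 83.326 − 23.205 = 60.121 mm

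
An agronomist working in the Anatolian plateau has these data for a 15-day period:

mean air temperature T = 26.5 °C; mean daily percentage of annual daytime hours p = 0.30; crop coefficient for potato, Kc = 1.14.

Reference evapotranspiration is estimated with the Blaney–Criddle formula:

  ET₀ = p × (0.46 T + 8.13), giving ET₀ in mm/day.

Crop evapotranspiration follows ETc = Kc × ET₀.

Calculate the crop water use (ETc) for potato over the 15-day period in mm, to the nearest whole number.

ET₀ = 0.30 × (0.46 × 26.5 + 8.13) = 0.30 × 20.320 = 6.0960 mm/d
ETc = Kc × ET₀ = 1.14 × 6.0960 = 6.9494 mm/d
Over 15 days: 6.9494 × 15 = 104.241 mm

104 mm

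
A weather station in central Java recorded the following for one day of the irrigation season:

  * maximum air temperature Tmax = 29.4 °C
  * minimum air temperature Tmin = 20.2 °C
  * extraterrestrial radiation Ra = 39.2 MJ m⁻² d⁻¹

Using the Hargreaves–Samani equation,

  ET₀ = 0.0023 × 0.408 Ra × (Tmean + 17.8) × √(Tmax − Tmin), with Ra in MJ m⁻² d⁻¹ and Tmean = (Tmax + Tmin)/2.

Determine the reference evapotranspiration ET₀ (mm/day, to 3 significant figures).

4.75 mm/day

Tmean = (29.4 + 20.2)/2 = 24.80 °C
0.408 Ra = 0.408 × 39.2 = 15.9936 mm/d equivalent
ET₀ = 0.0023 × 15.9936 × (24.80 + 17.8) × √9.2 = 0.0023 × 15.9936 × 42.60 × 3.0332 = 4.7532 mm/d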